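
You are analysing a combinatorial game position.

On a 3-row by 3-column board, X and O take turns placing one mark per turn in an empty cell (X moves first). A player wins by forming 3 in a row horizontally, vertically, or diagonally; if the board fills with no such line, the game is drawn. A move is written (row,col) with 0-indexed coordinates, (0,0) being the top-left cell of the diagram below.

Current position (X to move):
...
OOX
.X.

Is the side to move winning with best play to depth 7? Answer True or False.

ply 1, X at .../OOX/.X. | (0,0)=+0→X../OOX/.X.; (0,1)=-1→.X./OOX/.X.; (0,2)=+0→..X/OOX/.X.; (2,0)=+0→.../OOX/XX.; (2,2)=+1→.../OOX/.XX*
ply 2, O at .../OOX/.XX | (0,0)=-1→O../OOX/.XX*; (0,1)=-1→.O./OOX/.XX; (0,2)=-1→..O/OOX/.XX; (2,0)=-1→.../OOX/OXX
ply 3, X at O../OOX/.XX | (0,1)=-1→OX./OOX/.XX; (0,2)=+1→O.X/OOX/.XX*; (2,0)=+1→O../OOX/XXX
ply 4: O.X/OOX/.XX is terminal -1 (O); from .../OOX/.X. depth 7

X winning at [.../OOX/.X.]: True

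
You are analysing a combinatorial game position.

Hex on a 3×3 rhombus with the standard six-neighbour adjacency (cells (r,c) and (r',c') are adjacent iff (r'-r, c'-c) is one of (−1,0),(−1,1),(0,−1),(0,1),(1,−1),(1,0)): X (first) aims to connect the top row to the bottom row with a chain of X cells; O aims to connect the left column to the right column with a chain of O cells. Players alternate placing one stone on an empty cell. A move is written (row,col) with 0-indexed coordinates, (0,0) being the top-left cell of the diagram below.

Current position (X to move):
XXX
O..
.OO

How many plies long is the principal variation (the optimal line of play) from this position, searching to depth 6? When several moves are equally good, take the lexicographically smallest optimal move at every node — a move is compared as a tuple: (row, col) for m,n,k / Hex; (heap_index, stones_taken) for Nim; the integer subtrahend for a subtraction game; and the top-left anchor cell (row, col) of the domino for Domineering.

ply 1, X at XXX/O../.OO | (1,1)=-1→XXX/OX./.OO*; (1,2)=-1→XXX/O.X/.OO; (2,0)=-1→XXX/O../XOO
ply 2, O at XXX/OX./.OO | (1,2)=-1→XXX/OXO/.OO; (2,0)=+1→XXX/OX./OOO*
ply 3: XXX/OX./OOO is terminal -1 (X); from XXX/O../.OO depth 6

PV length from [XXX/O../.OO]: 2 plies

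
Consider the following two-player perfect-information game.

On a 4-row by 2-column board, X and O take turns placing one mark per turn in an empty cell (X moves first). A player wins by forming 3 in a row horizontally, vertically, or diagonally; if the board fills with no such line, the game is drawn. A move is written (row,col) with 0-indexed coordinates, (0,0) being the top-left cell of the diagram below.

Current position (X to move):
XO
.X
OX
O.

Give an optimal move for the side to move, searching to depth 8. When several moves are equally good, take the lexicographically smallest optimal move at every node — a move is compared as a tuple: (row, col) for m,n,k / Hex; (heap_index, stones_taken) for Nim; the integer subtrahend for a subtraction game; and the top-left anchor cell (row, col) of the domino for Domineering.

ply 1, X at XO/.X/OX/O. | (1,0)=+0→XO/XX/OX/O.; (3,1)=+1→XO/.X/OX/OX*
ply 2: XO/.X/OX/OX is terminal -1 (O); from XO/.X/OX/O. depth 8

X's best at [XO/.X/OX/O.]: (3,1)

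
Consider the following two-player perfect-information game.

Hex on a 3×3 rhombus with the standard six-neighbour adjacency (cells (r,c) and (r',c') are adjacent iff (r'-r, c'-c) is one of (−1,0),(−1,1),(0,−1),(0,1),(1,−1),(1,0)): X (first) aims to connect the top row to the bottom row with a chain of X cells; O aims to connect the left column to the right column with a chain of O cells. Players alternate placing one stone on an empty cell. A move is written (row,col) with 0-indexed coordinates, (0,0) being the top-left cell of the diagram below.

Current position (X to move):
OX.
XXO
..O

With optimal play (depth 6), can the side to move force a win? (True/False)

p1 X@[OX./XXO/..O]: (0,2)[OXX/XXO/..O]+1* (2,0)[OX./XXO/X.O]+1 (2,1)[OX./XXO/.XO]+1
p2 O@[OXX/XXO/..O]: (2,0)[OXX/XXO/O.O]-1* (2,1)[OXX/XXO/.OO]-1
p3 X@[OXX/XXO/O.O]: (2,1)[OXX/XXO/OXO]+1*
p4 O@[OXX/XXO/OXO] terminal -1; root [OX./XXO/..O] d6

X winning at [OX./XXO/..O]: True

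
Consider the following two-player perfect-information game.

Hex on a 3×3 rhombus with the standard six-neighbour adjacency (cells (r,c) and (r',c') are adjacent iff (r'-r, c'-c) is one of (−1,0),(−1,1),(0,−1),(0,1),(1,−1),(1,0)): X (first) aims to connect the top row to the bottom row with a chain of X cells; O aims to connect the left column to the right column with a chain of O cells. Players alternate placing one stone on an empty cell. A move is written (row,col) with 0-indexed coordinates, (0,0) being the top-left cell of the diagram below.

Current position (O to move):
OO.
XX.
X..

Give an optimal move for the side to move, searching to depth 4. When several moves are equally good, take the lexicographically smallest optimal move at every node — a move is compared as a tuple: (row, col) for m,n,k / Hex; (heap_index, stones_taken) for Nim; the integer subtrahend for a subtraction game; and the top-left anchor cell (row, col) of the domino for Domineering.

ply 1, O at OO./XX./X.. | (0,2)=+1→OOO/XX./X..*; (1,2)=-1→OO./XXO/X..; (2,1)=-1→OO./XX./XO.; (2,2)=-1→OO./XX./X.O
ply 2: OOO/XX./X.. is terminal -1 (X); from OO./XX./X.. depth 4

O's best at [OO./XX./X..]: (0,2)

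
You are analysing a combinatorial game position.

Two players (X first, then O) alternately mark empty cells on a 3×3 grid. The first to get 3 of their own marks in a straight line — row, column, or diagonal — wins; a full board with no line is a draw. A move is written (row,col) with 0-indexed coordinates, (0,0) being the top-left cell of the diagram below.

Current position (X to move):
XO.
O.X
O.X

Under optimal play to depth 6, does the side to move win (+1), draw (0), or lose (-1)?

value(XO./O.X/O.X, X) = +1

ply 1, X at XO./O.X/O.X | (0,2)=+1→XOX/O.X/O.X*; (1,1)=+1→XO./OXX/O.X; (2,1)=+1→XO./O.X/OXX
ply 2: XOX/O.X/O.X is terminal -1 (O); from XO./O.X/O.X depth 6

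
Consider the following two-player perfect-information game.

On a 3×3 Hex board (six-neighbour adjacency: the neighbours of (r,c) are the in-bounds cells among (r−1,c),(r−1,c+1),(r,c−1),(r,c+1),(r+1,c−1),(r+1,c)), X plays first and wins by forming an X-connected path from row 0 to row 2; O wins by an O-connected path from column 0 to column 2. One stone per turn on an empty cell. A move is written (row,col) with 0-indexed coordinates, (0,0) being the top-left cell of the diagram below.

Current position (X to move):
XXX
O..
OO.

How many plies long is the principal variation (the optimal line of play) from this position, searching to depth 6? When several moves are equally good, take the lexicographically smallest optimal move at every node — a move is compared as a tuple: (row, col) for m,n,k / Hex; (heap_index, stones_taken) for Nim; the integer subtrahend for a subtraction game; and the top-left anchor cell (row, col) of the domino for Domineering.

PV length from [XXX/O../OO.]: 2 plies

[XXX/O../OO.] X move#1: (1,1):-1/XXX/OX./OO.*, (1,2):-1/XXX/O.X/OO., (2,2):-1/XXX/O../OOX
[XXX/OX./OO.] O move#2: (1,2):+1/XXX/OXO/OO.*, (2,2):+1/XXX/OX./OOO
[XXX/OXO/OO.] end (terminal -1, X#3); searched XXX/O../OO. to 6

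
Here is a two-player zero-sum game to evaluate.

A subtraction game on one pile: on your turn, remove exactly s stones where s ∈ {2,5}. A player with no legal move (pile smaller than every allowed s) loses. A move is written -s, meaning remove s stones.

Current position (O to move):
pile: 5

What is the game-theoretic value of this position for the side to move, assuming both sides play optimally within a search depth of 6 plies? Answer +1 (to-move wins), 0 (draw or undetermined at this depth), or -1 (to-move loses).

value(5, O) = +1

[5] O move#1: -2:-1/3, -5:+1/0*
[0] end (terminal -1, X#2); searched 5 to 6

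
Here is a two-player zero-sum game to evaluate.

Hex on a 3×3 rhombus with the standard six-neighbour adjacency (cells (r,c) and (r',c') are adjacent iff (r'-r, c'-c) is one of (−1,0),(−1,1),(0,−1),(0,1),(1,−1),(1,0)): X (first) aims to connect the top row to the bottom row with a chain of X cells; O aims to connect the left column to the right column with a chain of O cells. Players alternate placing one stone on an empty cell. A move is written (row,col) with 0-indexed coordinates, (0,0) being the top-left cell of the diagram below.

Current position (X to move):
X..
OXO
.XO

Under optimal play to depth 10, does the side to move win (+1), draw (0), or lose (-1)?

value(X../OXO/.XO, X) = +1

ply 1, X at X../OXO/.XO | (0,1)=+1→XX./OXO/.XO*; (0,2)=+1→X.X/OXO/.XO; (2,0)=+1→X../OXO/XXO
ply 2: XX./OXO/.XO is terminal -1 (O); from X../OXO/.XO depth 10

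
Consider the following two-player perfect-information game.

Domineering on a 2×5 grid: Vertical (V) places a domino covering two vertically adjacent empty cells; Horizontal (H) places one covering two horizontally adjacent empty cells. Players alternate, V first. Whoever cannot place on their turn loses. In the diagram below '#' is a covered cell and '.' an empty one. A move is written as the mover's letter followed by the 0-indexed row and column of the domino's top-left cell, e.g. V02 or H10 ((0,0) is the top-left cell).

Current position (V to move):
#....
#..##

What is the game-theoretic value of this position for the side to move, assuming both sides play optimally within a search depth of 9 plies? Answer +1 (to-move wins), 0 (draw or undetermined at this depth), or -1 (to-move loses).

[#..../#..##] V move#1: V01:-1/##.../##.##, V02:+1/#.#../#.###*
[#.#../#.###] H move#2: H03:-1/#.###/#.###*
[#.###/#.###] V move#3: V01:+1/#####/#####*
[#####/#####] end (terminal -1, H#4); searched #..../#..## to 9

value(#..../#..##, V) = +1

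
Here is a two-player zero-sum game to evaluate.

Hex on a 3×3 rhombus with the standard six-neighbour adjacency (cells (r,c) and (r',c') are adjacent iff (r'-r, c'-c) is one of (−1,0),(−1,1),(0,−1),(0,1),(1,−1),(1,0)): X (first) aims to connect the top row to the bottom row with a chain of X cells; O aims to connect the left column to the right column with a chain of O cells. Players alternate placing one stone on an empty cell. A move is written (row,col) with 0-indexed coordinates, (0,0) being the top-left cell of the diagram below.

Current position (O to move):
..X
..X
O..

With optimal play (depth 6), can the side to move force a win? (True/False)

p1 O@[..X/..X/O..]: (0,0)[O.X/..X/O..]-1* (0,1)[.OX/..X/O..]-1 (1,0)[..X/O.X/O..]-1 (1,1)[..X/.OX/O..]-1 (2,1)[..X/..X/OO.]-1 (2,2)[..X/..X/O.O]-1
p2 X@[O.X/..X/O..]: (0,1)[OXX/..X/O..]+1* (1,0)[O.X/X.X/O..]+1 (1,1)[O.X/.XX/O..]+1 (2,1)[O.X/..X/OX.]+1 (2,2)[O.X/..X/O.X]+1
p3 O@[OXX/..X/O..]: (1,0)[OXX/O.X/O..]-1* (1,1)[OXX/.OX/O..]-1 (2,1)[OXX/..X/OO.]-1 (2,2)[OXX/..X/O.O]-1
p4 X@[OXX/O.X/O..]: (1,1)[OXX/OXX/O..]+1* (2,1)[OXX/O.X/OX.]+1 (2,2)[OXX/O.X/O.X]+1
p5 O@[OXX/OXX/O..]: (2,1)[OXX/OXX/OO.]-1* (2,2)[OXX/OXX/O.O]-1
p6 X@[OXX/OXX/OO.]: (2,2)[OXX/OXX/OOX]+1*
p7 O@[OXX/OXX/OOX] terminal -1; root [..X/..X/O..] d6

O winning at [..X/..X/O..]: False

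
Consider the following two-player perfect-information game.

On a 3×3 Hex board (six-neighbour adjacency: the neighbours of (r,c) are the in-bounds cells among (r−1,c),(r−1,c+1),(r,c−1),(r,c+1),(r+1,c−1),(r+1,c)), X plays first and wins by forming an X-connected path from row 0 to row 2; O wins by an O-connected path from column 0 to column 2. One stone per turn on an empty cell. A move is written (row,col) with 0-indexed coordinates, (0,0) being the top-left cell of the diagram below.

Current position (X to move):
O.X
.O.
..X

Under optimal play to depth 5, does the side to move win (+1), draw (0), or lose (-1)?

[O.X/.O./..X] X move#1: (0,1):-1/OXX/.O./..X, (1,0):-1/O.X/XO./..X, (1,2):+1/O.X/.OX/..X*, (2,0):-1/O.X/.O./X.X, (2,1):-1/O.X/.O./.XX
[O.X/.OX/..X] end (terminal -1, O#2); searched O.X/.O./..X to 5

value(O.X/.O./..X, X) = +1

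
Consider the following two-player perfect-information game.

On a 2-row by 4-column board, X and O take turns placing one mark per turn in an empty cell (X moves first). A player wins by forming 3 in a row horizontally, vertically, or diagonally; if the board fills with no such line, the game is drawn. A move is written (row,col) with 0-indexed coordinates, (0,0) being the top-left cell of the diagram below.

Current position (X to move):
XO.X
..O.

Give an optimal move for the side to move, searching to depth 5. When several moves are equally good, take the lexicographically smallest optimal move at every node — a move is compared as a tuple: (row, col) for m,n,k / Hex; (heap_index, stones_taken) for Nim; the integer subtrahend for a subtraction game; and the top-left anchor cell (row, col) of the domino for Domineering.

ply 1, X at XO.X/..O. | (0,2)=-1→XOXX/..O.; (1,0)=+0→XO.X/X.O.*; (1,1)=+0→XO.X/.XO.; (1,3)=+0→XO.X/..OX
ply 2, O at XO.X/X.O. | (0,2)=+0→XOOX/X.O.*; (1,1)=+0→XO.X/XOO.; (1,3)=+0→XO.X/X.OO
ply 3, X at XOOX/X.O. | (1,1)=+0→XOOX/XXO.*; (1,3)=+0→XOOX/X.OX
ply 4, O at XOOX/XXO. | (1,3)=+0→XOOX/XXOO*
ply 5: XOOX/XXOO is terminal +0 (X); from XO.X/..O. depth 5

X's best at [XO.X/..O.]: (1,0)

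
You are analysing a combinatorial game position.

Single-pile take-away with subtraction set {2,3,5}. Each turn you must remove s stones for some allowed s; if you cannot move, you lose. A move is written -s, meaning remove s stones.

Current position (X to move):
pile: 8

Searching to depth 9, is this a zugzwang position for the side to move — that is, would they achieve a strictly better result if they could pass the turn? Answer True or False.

zugzwang(8, X) = True

p1 X@[8]: -2[6]-1* -3[5]-1 -5[3]-1
p2 O@[6]: -2[4]-1 -3[3]-1 -5[1]+1*
p3 X@[1] terminal -1; root [8] d9
suppose X passes — search the same position with O to move:
pass> p1 O@[8]: -2[6]-1* -3[5]-1 -5[3]-1
pass> p2 X@[6]: -2[4]-1 -3[3]-1 -5[1]+1*
pass> p3 O@[1] terminal -1; root [8] d9
for X: play -1, pass +1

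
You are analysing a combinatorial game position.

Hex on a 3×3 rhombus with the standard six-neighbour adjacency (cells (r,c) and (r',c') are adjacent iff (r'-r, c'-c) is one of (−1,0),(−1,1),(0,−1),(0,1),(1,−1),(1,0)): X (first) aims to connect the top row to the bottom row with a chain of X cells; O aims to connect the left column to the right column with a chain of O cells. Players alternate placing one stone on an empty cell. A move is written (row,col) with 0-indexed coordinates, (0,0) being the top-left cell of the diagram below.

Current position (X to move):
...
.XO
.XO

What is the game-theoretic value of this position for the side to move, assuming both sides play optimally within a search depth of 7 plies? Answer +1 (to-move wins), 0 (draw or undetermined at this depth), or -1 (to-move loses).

value(.../.XO/.XO, X) = +1

ply 1, X at .../.XO/.XO | (0,0)=+1→X../.XO/.XO*; (0,1)=+1→.X./.XO/.XO; (0,2)=+1→..X/.XO/.XO; (1,0)=+1→.../XXO/.XO; (2,0)=+1→.../.XO/XXO
ply 2, O at X../.XO/.XO | (0,1)=-1→XO./.XO/.XO*; (0,2)=-1→X.O/.XO/.XO; (1,0)=-1→X../OXO/.XO; (2,0)=-1→X../.XO/OXO
ply 3, X at XO./.XO/.XO | (0,2)=+1→XOX/.XO/.XO*; (1,0)=+1→XO./XXO/.XO; (2,0)=+1→XO./.XO/XXO
ply 4: XOX/.XO/.XO is terminal -1 (O); from .../.XO/.XO depth 7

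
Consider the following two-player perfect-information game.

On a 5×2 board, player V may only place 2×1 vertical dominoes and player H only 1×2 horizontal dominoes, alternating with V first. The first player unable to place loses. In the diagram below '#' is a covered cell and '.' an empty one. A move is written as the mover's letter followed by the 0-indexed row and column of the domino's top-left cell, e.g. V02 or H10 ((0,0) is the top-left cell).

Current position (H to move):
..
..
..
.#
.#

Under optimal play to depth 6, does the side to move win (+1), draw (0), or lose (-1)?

[../../../.#/.#] H move#1: H00:-1/##/../../.#/.#, H10:+1/../##/../.#/.#*, H20:-1/../../##/.#/.#
[../##/../.#/.#] V move#2: V20:-1/../##/#./##/.#*, V30:-1/../##/../##/##
[../##/#./##/.#] H move#3: H00:+1/##/##/#./##/.#*
[##/##/#./##/.#] end (terminal -1, V#4); searched ../../../.#/.# to 6

value(../../../.#/.#, H) = +1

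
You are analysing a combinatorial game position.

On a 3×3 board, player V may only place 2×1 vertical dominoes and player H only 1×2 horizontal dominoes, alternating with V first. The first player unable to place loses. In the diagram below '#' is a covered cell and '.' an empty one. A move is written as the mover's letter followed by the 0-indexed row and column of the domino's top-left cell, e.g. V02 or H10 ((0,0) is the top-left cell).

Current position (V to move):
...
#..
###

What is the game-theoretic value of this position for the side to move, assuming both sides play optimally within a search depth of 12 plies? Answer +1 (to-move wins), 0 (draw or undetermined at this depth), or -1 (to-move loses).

value(.../#../###, V) = +1

p1 V@[.../#../###]: V01[.#./##./###]+1* V02[..#/#.#/###]-1
p2 H@[.#./##./###] terminal -1; root [.../#../###] d12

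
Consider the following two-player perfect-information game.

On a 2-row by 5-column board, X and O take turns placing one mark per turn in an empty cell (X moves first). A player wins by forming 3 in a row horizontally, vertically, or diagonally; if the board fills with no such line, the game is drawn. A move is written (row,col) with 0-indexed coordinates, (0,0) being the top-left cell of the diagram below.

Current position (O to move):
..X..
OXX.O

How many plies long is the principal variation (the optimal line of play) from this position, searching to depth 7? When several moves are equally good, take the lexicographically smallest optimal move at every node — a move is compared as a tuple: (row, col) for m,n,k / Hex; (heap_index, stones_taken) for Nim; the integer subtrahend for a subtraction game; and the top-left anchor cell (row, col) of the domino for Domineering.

ply 1, O at ..X../OXX.O | (0,0)=-1→O.X../OXX.O*; (0,1)=-1→.OX../OXX.O; (0,3)=-1→..XO./OXX.O; (0,4)=-1→..X.O/OXX.O; (1,3)=-1→..X../OXXOO
ply 2, X at O.X../OXX.O | (0,1)=+1→OXX../OXX.O*; (0,3)=+1→O.XX./OXX.O; (0,4)=+1→O.X.X/OXX.O; (1,3)=+1→O.X../OXXXO
ply 3, O at OXX../OXX.O | (0,3)=-1→OXXO./OXX.O*; (0,4)=-1→OXX.O/OXX.O; (1,3)=-1→OXX../OXXOO
ply 4, X at OXXO./OXX.O | (0,4)=+0→OXXOX/OXX.O; (1,3)=+1→OXXO./OXXXO*
ply 5: OXXO./OXXXO is terminal -1 (O); from ..X../OXX.O depth 7

PV length from [..X../OXX.O]: 4 plies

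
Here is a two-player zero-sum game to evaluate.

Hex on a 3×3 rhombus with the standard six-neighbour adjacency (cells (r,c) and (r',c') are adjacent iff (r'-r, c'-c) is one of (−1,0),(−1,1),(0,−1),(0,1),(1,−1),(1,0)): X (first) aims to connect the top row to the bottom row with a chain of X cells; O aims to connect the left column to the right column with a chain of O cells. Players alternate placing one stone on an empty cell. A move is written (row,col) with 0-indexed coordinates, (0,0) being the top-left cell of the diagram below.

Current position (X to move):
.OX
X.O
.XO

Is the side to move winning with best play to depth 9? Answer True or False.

X winning at [.OX/X.O/.XO]: True

ply 1, X at .OX/X.O/.XO | (0,0)=+1→XOX/X.O/.XO*; (1,1)=+1→.OX/XXO/.XO; (2,0)=+1→.OX/X.O/XXO
ply 2, O at XOX/X.O/.XO | (1,1)=-1→XOX/XOO/.XO*; (2,0)=-1→XOX/X.O/OXO
ply 3, X at XOX/XOO/.XO | (2,0)=+1→XOX/XOO/XXO*
ply 4: XOX/XOO/XXO is terminal -1 (O); from .OX/X.O/.XO depth 9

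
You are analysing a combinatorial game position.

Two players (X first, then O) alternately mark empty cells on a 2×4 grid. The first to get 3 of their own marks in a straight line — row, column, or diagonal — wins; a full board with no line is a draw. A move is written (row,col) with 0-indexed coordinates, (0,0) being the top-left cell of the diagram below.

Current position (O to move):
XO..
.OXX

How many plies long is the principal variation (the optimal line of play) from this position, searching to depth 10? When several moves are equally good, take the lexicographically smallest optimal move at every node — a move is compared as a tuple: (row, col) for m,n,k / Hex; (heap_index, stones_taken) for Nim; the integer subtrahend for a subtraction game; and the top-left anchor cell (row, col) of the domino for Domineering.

PV length from [XO../.OXX]: 3 plies

p1 O@[XO../.OXX]: (0,2)[XOO./.OXX]+0* (0,3)[XO.O/.OXX]+0 (1,0)[XO../OOXX]+0
p2 X@[XOO./.OXX]: (0,3)[XOOX/.OXX]+0* (1,0)[XOO./XOXX]-1
p3 O@[XOOX/.OXX]: (1,0)[XOOX/OOXX]+0*
p4 X@[XOOX/OOXX] terminal +0; root [XO../.OXX] d10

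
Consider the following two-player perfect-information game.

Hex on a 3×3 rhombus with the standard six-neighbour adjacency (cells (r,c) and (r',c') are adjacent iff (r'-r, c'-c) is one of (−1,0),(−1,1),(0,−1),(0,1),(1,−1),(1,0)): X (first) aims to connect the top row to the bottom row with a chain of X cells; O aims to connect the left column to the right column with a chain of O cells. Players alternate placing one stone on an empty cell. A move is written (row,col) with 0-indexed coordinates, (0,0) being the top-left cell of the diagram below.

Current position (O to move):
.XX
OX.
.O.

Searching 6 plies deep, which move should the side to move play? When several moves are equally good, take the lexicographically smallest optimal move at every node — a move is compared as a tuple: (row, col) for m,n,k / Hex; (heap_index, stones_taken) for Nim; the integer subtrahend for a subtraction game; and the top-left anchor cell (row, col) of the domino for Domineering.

O's best at [.XX/OX./.O.]: (2,0)

p1 O@[.XX/OX./.O.]: (0,0)[OXX/OX./.O.]-1 (1,2)[.XX/OXO/.O.]-1 (2,0)[.XX/OX./OO.]+1* (2,2)[.XX/OX./.OO]-1
p2 X@[.XX/OX./OO.]: (0,0)[XXX/OX./OO.]-1* (1,2)[.XX/OXX/OO.]-1 (2,2)[.XX/OX./OOX]-1
p3 O@[XXX/OX./OO.]: (1,2)[XXX/OXO/OO.]+1* (2,2)[XXX/OX./OOO]+1
p4 X@[XXX/OXO/OO.] terminal -1; root [.XX/OX./.O.] d6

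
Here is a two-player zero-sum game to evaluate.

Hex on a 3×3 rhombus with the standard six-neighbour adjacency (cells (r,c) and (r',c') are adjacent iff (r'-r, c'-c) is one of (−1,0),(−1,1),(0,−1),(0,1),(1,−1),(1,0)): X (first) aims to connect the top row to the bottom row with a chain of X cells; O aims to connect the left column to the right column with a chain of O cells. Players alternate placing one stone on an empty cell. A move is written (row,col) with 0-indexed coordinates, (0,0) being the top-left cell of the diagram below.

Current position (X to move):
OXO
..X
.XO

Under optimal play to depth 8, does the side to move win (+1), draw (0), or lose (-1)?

value(OXO/..X/.XO, X) = +1

[OXO/..X/.XO] X move#1: (1,0):+1/OXO/X.X/.XO*, (1,1):+1/OXO/.XX/.XO, (2,0):+1/OXO/..X/XXO
[OXO/X.X/.XO] O move#2: (1,1):-1/OXO/XOX/.XO*, (2,0):-1/OXO/X.X/OXO
[OXO/XOX/.XO] X move#3: (2,0):+1/OXO/XOX/XXO*
[OXO/XOX/XXO] end (terminal -1, O#4); searched OXO/..X/.XO to 8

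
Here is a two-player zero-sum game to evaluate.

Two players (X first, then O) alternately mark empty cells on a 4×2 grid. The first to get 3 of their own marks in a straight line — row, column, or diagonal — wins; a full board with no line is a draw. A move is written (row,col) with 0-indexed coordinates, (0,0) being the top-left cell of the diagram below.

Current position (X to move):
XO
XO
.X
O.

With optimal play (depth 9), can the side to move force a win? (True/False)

X winning at [XO/XO/.X/O.]: True

ply 1, X at XO/XO/.X/O. | (2,0)=+1→XO/XO/XX/O.*; (3,1)=+0→XO/XO/.X/OX
ply 2: XO/XO/XX/O. is terminal -1 (O); from XO/XO/.X/O. depth 9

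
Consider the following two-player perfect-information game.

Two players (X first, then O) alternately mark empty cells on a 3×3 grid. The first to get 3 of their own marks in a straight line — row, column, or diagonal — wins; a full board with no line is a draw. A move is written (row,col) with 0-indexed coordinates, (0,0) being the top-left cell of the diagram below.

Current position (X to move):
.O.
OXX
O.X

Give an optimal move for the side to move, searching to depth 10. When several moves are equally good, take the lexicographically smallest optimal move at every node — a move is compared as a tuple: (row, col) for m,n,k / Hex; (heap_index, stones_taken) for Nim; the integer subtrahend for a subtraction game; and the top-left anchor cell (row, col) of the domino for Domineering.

[.O./OXX/O.X] X move#1: (0,0):+1/XO./OXX/O.X*, (0,2):+1/.OX/OXX/O.X, (2,1):-1/.O./OXX/OXX
[XO./OXX/O.X] end (terminal -1, O#2); searched .O./OXX/O.X to 10

X's best at [.O./OXX/O.X]: (0,0)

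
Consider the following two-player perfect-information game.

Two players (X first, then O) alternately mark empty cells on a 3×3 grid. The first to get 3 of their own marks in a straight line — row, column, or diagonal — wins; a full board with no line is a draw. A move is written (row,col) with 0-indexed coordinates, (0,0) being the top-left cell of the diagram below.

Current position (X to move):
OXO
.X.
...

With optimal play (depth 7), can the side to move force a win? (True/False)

X winning at [OXO/.X./...]: True

p1 X@[OXO/.X./...]: (1,0)[OXO/XX./...]+1* (1,2)[OXO/.XX/...]+1 (2,0)[OXO/.X./X..]+0 (2,1)[OXO/.X./.X.]+1 (2,2)[OXO/.X./..X]+0
p2 O@[OXO/XX./...]: (1,2)[OXO/XXO/...]-1* (2,0)[OXO/XX./O..]-1 (2,1)[OXO/XX./.O.]-1 (2,2)[OXO/XX./..O]-1
p3 X@[OXO/XXO/...]: (2,0)[OXO/XXO/X..]-1 (2,1)[OXO/XXO/.X.]+1* (2,2)[OXO/XXO/..X]+0
p4 O@[OXO/XXO/.X.] terminal -1; root [OXO/.X./...] d7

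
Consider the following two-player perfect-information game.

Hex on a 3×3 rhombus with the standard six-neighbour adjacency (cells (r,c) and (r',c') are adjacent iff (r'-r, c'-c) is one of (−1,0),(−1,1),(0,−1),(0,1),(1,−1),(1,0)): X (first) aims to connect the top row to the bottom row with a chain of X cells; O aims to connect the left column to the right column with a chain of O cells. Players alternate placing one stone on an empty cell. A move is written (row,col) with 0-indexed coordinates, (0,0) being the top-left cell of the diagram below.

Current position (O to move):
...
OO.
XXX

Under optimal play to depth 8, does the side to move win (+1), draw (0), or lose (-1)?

ply 1, O at .../OO./XXX | (0,0)=+1→O../OO./XXX*; (0,1)=+1→.O./OO./XXX; (0,2)=+1→..O/OO./XXX; (1,2)=+1→.../OOO/XXX
ply 2, X at O../OO./XXX | (0,1)=-1→OX./OO./XXX*; (0,2)=-1→O.X/OO./XXX; (1,2)=-1→O../OOX/XXX
ply 3, O at OX./OO./XXX | (0,2)=+1→OXO/OO./XXX*; (1,2)=+1→OX./OOO/XXX
ply 4: OXO/OO./XXX is terminal -1 (X); from .../OO./XXX depth 8

value(.../OO./XXX, O) = +1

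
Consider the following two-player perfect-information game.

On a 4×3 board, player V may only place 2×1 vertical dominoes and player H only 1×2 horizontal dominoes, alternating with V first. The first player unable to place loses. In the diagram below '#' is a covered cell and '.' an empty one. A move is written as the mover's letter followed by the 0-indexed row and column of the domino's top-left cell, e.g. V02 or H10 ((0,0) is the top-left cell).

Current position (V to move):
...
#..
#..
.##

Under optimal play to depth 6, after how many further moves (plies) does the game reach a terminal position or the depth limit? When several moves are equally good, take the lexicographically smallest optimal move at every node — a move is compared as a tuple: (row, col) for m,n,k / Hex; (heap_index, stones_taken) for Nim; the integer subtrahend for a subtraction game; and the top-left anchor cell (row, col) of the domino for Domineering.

PV length from [.../#../#../.##]: 3 plies

[.../#../#../.##] V move#1: V01:+1/.#./##./#../.##*, V02:+1/..#/#.#/#../.##, V11:+1/.../##./##./.##, V12:+1/.../#.#/#.#/.##
[.#./##./#../.##] H move#2: H21:-1/.#./##./###/.##*
[.#./##./###/.##] V move#3: V02:+1/.##/###/###/.##*
[.##/###/###/.##] end (terminal -1, H#4); searched .../#../#../.## to 6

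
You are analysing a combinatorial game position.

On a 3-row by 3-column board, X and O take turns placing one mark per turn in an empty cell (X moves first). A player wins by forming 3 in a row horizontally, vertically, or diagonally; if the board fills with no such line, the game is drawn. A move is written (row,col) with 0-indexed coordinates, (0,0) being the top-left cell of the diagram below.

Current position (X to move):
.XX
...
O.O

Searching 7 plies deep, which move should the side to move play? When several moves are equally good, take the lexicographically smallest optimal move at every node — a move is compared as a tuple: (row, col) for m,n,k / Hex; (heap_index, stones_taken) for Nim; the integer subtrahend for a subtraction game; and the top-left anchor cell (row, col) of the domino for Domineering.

[.XX/.../O.O] X move#1: (0,0):+1/XXX/.../O.O*, (1,0):-1/.XX/X../O.O, (1,1):-1/.XX/.X./O.O, (1,2):-1/.XX/..X/O.O, (2,1):+1/.XX/.../OXO
[XXX/.../O.O] end (terminal -1, O#2); searched .XX/.../O.O to 7

X's best at [.XX/.../O.O]: (0,0)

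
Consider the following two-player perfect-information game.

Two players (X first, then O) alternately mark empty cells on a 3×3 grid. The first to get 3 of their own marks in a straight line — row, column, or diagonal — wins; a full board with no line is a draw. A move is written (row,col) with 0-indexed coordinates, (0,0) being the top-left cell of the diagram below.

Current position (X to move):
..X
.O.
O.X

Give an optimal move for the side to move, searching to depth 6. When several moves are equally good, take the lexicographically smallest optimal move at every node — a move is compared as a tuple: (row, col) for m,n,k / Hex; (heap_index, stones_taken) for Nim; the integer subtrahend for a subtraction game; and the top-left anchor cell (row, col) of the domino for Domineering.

X's best at [..X/.O./O.X]: (0,0)

ply 1, X at ..X/.O./O.X | (0,0)=+1→X.X/.O./O.X*; (0,1)=+1→.XX/.O./O.X; (1,0)=+0→..X/XO./O.X; (1,2)=+1→..X/.OX/O.X; (2,1)=+0→..X/.O./OXX
ply 2, O at X.X/.O./O.X | (0,1)=-1→XOX/.O./O.X*; (1,0)=-1→X.X/OO./O.X; (1,2)=-1→X.X/.OO/O.X; (2,1)=-1→X.X/.O./OOX
ply 3, X at XOX/.O./O.X | (1,0)=-1→XOX/XO./O.X; (1,2)=+1→XOX/.OX/O.X*; (2,1)=+0→XOX/.O./OXX
ply 4: XOX/.OX/O.X is terminal -1 (O); from ..X/.O./O.X depth 6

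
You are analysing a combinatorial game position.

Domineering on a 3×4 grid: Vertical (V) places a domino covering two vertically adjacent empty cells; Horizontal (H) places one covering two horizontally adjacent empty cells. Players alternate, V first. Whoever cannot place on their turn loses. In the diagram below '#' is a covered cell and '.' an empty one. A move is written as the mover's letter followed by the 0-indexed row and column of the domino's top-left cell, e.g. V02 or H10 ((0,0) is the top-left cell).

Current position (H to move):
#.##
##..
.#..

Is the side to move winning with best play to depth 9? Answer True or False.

ply 1, H at #.##/##../.#.. | H12=+1→#.##/####/.#..*; H22=+1→#.##/##../.###
ply 2: #.##/####/.#.. is terminal -1 (V); from #.##/##../.#.. depth 9

H winning at [#.##/##../.#..]: True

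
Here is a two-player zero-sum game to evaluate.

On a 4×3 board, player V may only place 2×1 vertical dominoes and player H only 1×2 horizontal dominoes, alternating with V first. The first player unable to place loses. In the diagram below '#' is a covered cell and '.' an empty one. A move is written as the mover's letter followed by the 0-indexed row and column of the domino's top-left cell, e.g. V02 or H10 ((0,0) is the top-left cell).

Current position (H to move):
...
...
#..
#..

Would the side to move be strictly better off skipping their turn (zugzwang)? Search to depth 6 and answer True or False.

zugzwang(.../.../#../#.., H) = False

p1 H@[.../.../#../#..]: H00[##./.../#../#..]-1* H01[.##/.../#../#..]-1 H10[.../##./#../#..]-1 H11[.../.##/#../#..]-1 H21[.../.../###/#..]-1 H31[.../.../#../###]-1
p2 V@[##./.../#../#..]: V02[###/..#/#../#..]-1 V11[##./.#./##./#..]+1* V12[##./..#/#.#/#..]+1 V21[##./.../##./##.]+1 V22[##./.../#.#/#.#]+1
p3 H@[##./.#./##./#..]: H31[##./.#./##./###]-1*
p4 V@[##./.#./##./###]: V02[###/.##/##./###]+1* V12[##./.##/###/###]+1
p5 H@[###/.##/##./###] terminal -1; root [.../.../#../#..] d6
if H skipped the turn, V would face:
~ p1 V@[.../.../#../#..]: V00[#../#../#../#..]+1* V01[.#./.#./#../#..]+1 V02[..#/..#/#../#..]+1 V11[.../.#./##./#..]+1 V12[.../..#/#.#/#..]-1 V21[.../.../##./##.]+1 V22[.../.../#.#/#.#]+1
~ p2 H@[#../#../#../#..]: H01[###/#../#../#..]-1* H11[#../###/#../#..]-1 H21[#../#../###/#..]-1 H31[#../#../#../###]-1
~ p3 V@[###/#../#../#..]: V11[###/##./##./#..]+1* V12[###/#.#/#.#/#..]+1 V21[###/#../##./##.]+1 V22[###/#../#.#/#.#]+1
~ p4 H@[###/##./##./#..]: H31[###/##./##./###]-1*
~ p5 V@[###/##./##./###]: V12[###/###/###/###]+1*
~ p6 H@[###/###/###/###] terminal -1; root [.../.../#../#..] d6
compare (H): move=-1 vs pass=-1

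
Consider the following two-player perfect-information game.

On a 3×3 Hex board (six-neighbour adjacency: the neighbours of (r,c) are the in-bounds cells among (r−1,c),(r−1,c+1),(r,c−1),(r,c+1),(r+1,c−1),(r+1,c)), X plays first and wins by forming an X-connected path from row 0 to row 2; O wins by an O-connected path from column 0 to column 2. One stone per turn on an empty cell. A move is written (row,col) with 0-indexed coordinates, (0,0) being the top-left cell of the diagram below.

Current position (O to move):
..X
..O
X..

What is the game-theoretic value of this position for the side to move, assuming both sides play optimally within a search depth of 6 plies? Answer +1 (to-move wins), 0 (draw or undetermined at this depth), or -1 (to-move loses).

ply 1, O at ..X/..O/X.. | (0,0)=-1→O.X/..O/X..*; (0,1)=-1→.OX/..O/X..; (1,0)=-1→..X/O.O/X..; (1,1)=-1→..X/.OO/X..; (2,1)=-1→..X/..O/XO.; (2,2)=-1→..X/..O/X.O
ply 2, X at O.X/..O/X.. | (0,1)=+1→OXX/..O/X..*; (1,0)=+1→O.X/X.O/X..; (1,1)=+1→O.X/.XO/X..; (2,1)=-1→O.X/..O/XX.; (2,2)=-1→O.X/..O/X.X
ply 3, O at OXX/..O/X.. | (1,0)=-1→OXX/O.O/X..*; (1,1)=-1→OXX/.OO/X..; (2,1)=-1→OXX/..O/XO.; (2,2)=-1→OXX/..O/X.O
ply 4, X at OXX/O.O/X.. | (1,1)=+1→OXX/OXO/X..*; (2,1)=-1→OXX/O.O/XX.; (2,2)=-1→OXX/O.O/X.X
ply 5: OXX/OXO/X.. is terminal -1 (O); from ..X/..O/X.. depth 6

value(..X/..O/X.., O) = -1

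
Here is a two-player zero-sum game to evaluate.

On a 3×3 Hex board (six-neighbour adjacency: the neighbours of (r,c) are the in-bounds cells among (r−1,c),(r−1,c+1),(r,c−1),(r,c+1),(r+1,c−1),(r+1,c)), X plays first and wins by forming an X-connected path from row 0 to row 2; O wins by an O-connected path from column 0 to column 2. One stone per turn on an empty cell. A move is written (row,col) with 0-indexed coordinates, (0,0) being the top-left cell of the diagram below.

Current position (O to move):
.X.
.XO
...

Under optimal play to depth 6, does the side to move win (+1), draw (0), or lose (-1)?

value(.X./.XO/..., O) = -1

[.X./.XO/...] O move#1: (0,0):-1/OX./.XO/...*, (0,2):-1/.XO/.XO/..., (1,0):-1/.X./OXO/..., (2,0):-1/.X./.XO/O.., (2,1):-1/.X./.XO/.O., (2,2):-1/.X./.XO/..O
[OX./.XO/...] X move#2: (0,2):+1/OXX/.XO/...*, (1,0):+1/OX./XXO/..., (2,0):+1/OX./.XO/X.., (2,1):+1/OX./.XO/.X., (2,2):+1/OX./.XO/..X
[OXX/.XO/...] O move#3: (1,0):-1/OXX/OXO/...*, (2,0):-1/OXX/.XO/O.., (2,1):-1/OXX/.XO/.O., (2,2):-1/OXX/.XO/..O
[OXX/OXO/...] X move#4: (2,0):+1/OXX/OXO/X..*, (2,1):+1/OXX/OXO/.X., (2,2):+1/OXX/OXO/..X
[OXX/OXO/X..] end (terminal -1, O#5); searched .X./.XO/... to 6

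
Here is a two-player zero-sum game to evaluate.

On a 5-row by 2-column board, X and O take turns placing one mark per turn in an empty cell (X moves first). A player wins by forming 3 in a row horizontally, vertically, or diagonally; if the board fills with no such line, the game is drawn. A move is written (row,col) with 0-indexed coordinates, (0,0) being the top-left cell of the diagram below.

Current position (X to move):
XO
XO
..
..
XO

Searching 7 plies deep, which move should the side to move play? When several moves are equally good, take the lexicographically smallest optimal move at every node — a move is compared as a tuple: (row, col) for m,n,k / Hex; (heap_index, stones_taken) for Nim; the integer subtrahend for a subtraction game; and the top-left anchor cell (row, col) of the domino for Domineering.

X's best at [XO/XO/../../XO]: (2,0)

[XO/XO/../../XO] X move#1: (2,0):+1/XO/XO/X./../XO*, (2,1):+0/XO/XO/.X/../XO, (3,0):-1/XO/XO/../X./XO, (3,1):-1/XO/XO/../.X/XO
[XO/XO/X./../XO] end (terminal -1, O#2); searched XO/XO/../../XO to 7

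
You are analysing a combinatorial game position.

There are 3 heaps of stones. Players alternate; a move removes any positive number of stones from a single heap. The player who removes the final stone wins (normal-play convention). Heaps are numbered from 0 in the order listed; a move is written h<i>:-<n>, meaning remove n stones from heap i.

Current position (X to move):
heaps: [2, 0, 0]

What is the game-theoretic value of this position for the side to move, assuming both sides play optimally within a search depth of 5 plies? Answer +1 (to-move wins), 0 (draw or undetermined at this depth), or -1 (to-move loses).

p1 X@[(2,0,0)]: h0:-1[(1,0,0)]-1 h0:-2[(0,0,0)]+1*
p2 O@[(0,0,0)] terminal -1; root [(2,0,0)] d5

value((2,0,0), X) = +1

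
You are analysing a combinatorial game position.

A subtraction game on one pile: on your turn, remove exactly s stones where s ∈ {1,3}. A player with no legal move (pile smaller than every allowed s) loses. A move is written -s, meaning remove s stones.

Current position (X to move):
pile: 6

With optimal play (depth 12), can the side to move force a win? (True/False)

X winning at [6]: False

[6] X move#1: -1:-1/5*, -3:-1/3
[5] O move#2: -1:+1/4*, -3:+1/2
[4] X move#3: -1:-1/3*, -3:-1/1
[3] O move#4: -1:+1/2*, -3:+1/0
[2] X move#5: -1:-1/1*
[1] O move#6: -1:+1/0*
[0] end (terminal -1, X#7); searched 6 to 12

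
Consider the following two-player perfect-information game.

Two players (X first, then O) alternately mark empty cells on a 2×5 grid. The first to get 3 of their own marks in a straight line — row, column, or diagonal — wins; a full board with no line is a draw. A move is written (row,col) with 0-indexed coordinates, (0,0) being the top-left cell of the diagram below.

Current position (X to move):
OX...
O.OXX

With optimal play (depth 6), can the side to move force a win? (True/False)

ply 1, X at OX.../O.OXX | (0,2)=-1→OXX../O.OXX; (0,3)=-1→OX.X./O.OXX; (0,4)=-1→OX..X/O.OXX; (1,1)=+0→OX.../OXOXX*
ply 2, O at OX.../OXOXX | (0,2)=+0→OXO../OXOXX*; (0,3)=+0→OX.O./OXOXX; (0,4)=+0→OX..O/OXOXX
ply 3, X at OXO../OXOXX | (0,3)=+0→OXOX./OXOXX*; (0,4)=+0→OXO.X/OXOXX
ply 4, O at OXOX./OXOXX | (0,4)=+0→OXOXO/OXOXX*
ply 5: OXOXO/OXOXX is terminal +0 (X); from OX.../O.OXX depth 6

X winning at [OX.../O.OXX]: False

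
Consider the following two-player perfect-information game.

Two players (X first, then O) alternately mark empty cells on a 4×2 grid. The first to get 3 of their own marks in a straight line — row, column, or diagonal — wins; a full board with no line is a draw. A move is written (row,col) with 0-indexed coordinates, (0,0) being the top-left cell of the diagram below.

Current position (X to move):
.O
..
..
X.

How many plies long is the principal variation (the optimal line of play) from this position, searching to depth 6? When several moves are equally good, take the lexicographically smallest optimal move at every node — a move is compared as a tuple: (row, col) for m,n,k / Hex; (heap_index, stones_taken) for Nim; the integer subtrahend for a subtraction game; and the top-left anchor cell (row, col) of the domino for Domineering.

[.O/../../X.] X move#1: (0,0):+0/XO/../../X.*, (1,0):+0/.O/X./../X., (1,1):+0/.O/.X/../X., (2,0):+0/.O/../X./X., (2,1):+0/.O/../.X/X., (3,1):+0/.O/../../XX
[XO/../../X.] O move#2: (1,0):+0/XO/O./../X.*, (1,1):+0/XO/.O/../X., (2,0):+0/XO/../O./X., (2,1):+0/XO/../.O/X., (3,1):+0/XO/../../XO
[XO/O./../X.] X move#3: (1,1):+0/XO/OX/../X.*, (2,0):+0/XO/O./X./X., (2,1):+0/XO/O./.X/X., (3,1):+0/XO/O./../XX
[XO/OX/../X.] O move#4: (2,0):+0/XO/OX/O./X.*, (2,1):+0/XO/OX/.O/X., (3,1):+0/XO/OX/../XO
[XO/OX/O./X.] X move#5: (2,1):+0/XO/OX/OX/X.*, (3,1):+0/XO/OX/O./XX
[XO/OX/OX/X.] O move#6: (3,1):+0/XO/OX/OX/XO*
[XO/OX/OX/XO] end (terminal +0, X#7); searched .O/../../X. to 6

PV length from [.O/../../X.]: 6 plies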